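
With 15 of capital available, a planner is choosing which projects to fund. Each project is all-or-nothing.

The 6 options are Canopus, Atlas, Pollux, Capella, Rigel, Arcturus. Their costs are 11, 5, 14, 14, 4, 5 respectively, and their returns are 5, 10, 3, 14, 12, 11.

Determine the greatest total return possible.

33

Take Atlas, Rigel, and Arcturus: cost 5 + 4 + 5 = 14 ≤ 15, return 10 + 12 + 11 = 33.
No other feasible combination does better.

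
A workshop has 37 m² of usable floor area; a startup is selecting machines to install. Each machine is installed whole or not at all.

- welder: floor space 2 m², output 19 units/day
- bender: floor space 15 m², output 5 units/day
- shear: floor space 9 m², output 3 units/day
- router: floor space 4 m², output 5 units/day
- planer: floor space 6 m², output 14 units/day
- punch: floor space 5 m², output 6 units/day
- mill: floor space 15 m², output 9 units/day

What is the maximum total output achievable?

53

welder + shear + planer + punch + mill: floor space 2 + 9 + 6 + 5 + 15 = 37 ≤ 37, output 19 + 3 + 14 + 6 + 9 = 51.
welder + shear + router + planer + mill: floor space 2 + 9 + 4 + 6 + 15 = 36 ≤ 37, output 19 + 3 + 5 + 14 + 9 = 50.
welder + router + planer + punch + mill: floor space 2 + 4 + 6 + 5 + 15 = 32 ≤ 37, output 19 + 5 + 14 + 6 + 9 = 53.
Best is welder, router, planer, punch, and mill with total output 53.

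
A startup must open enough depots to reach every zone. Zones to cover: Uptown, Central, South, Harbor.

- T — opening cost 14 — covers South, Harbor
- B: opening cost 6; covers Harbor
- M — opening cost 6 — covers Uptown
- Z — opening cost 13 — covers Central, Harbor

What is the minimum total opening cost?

The greedy cost-per-new-zone heuristic would pick B, M, Z, and T for 39, but a cheaper cover exists.
Choose T, M, and Z: together they cover Uptown, Central, South, Harbor — every zone.
Total opening cost: 14 + 6 + 13 = 33.
No cover costs less than 33.

33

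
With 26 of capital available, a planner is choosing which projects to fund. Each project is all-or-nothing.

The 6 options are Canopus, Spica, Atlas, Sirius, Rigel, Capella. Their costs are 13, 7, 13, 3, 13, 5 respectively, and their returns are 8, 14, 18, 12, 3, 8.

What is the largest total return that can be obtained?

Allowing fractional choices, the relaxed optimum would be about 49.2, but projects are indivisible.
Spica + Atlas + Sirius: cost 7 + 13 + 3 = 23 ≤ 26, return 14 + 18 + 12 = 44.
Spica + Atlas + Capella: cost 7 + 13 + 5 = 25 ≤ 26, return 14 + 18 + 8 = 40.
Best is Spica, Atlas, and Sirius with total return 44.

44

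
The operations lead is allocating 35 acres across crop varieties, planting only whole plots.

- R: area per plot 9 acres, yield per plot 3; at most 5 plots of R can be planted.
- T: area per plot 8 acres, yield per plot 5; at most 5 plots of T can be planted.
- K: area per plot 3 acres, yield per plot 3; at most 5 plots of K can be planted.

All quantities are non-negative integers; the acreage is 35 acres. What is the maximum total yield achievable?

25

Take 2×T and 5×K: area 31 ≤ 35, yield 2·5 + 5·3 = 25.
K has the best ratio (3/3) and is taken to its limit of 5; remaining capacity is filled optimally with the others.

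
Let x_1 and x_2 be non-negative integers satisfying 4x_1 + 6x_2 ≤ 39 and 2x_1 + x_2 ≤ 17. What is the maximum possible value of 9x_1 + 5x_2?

(x_1,x_2)=(8,1) is feasible, giving 77.
(x_1,x_2)=(8,0) is feasible, giving 72.
(x_1,x_2)=(7,1) is feasible, giving 68.
The best lattice point is (8,1), giving 77.

77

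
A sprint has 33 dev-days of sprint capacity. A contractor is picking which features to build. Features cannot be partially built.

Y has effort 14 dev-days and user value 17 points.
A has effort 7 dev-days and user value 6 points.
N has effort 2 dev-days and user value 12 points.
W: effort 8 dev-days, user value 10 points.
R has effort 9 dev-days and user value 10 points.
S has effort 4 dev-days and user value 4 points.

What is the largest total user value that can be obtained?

Y + N + W + R: effort 14 + 2 + 8 + 9 = 33 ≤ 33, user value 17 + 12 + 10 + 10 = 49.
Y + A + N + W: effort 14 + 7 + 2 + 8 = 31 ≤ 33, user value 17 + 6 + 12 + 10 = 45.
Best is Y, N, W, and R with total user value 49.

49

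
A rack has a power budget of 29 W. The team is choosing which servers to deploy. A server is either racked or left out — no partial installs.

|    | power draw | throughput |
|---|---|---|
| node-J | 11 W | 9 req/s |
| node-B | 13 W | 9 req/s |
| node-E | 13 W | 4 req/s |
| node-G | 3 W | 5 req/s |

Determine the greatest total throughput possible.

23

Allowing fractional choices, the relaxed optimum would be about 23.6, but servers are indivisible.
node-J + node-B: power draw 11 + 13 = 24 ≤ 29, throughput 9 + 9 = 18.
node-J + node-B + node-G: power draw 11 + 13 + 3 = 27 ≤ 29, throughput 9 + 9 + 5 = 23.
Best is node-J, node-B, and node-G with total throughput 23.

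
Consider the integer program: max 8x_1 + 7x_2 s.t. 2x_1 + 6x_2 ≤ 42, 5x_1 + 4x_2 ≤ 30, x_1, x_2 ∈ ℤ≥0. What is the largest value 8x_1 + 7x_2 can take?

51

(x_1,x_2)=(2,5): 2·2+6·5=34≤42, 5·2+4·5=30≤30, objective 51.
(x_1,x_2)=(1,6): 2·1+6·6=38≤42, 5·1+4·6=29≤30, objective 50.
(x_1,x_2)=(0,7): 2·0+6·7=42≤42, 5·0+4·7=28≤30, objective 49.
No feasible integer point exceeds 51.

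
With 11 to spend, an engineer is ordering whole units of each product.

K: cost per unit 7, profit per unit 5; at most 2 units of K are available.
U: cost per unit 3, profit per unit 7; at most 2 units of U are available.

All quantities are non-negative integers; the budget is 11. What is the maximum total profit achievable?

14

2×U: cost 6 ≤ 11, profit 2·7 = 14.
1×K and 1×U: cost 10 ≤ 11, profit 1·5 + 1·7 = 12.
Best is 14.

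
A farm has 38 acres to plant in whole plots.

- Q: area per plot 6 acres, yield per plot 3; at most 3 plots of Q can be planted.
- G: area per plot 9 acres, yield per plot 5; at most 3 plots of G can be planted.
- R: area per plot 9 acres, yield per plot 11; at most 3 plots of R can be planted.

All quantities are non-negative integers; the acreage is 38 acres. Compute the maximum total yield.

38

1×G and 3×R: area 36 ≤ 38, yield 1·5 + 3·11 = 38.
1×Q and 3×R: area 33 ≤ 38, yield 1·3 + 3·11 = 36.
Best is 38.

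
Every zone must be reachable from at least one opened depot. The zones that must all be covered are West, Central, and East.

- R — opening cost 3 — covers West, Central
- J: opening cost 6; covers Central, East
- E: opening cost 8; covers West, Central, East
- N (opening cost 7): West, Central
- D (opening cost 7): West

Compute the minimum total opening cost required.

The greedy cost-per-new-zone heuristic would pick R and J for 9, but a cheaper cover exists.
E alone covers West, Central, East — every zone.
Total opening cost: 8.
No cover costs less than 8.

8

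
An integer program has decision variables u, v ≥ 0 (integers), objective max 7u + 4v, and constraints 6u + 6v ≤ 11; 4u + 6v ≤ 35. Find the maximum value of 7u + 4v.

7

The continuous relaxation peaks at (1.83, 0) with value 12.83; rounding to a feasible lattice point costs some objective.
(u,v)=(1,0): 6·1+6·0=6≤11, 4·1+6·0=4≤35, objective 7.
(u,v)=(0,1): 6·0+6·1=6≤11, 4·0+6·1=6≤35, objective 4.
Maximum is 7 at (u,v)=(1,0).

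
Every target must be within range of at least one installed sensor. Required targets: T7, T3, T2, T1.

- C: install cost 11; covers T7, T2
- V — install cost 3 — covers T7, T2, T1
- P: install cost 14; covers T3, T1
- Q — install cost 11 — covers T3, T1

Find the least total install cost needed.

14

Choose V and Q: together they cover T7, T3, T2, T1 — every target.
Total install cost: 3 + 11 = 14.
No cover costs less than 14.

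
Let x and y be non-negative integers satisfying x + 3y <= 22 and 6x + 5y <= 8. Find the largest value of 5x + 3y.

5

Relaxing integrality, the LP optimum is 6.67 at (x,y) = (1.33, 0), which is not an integer point.
(x,y)=(1,0): 1·1+3·0=1≤22, 6·1+5·0=6≤8, objective 5.
(x,y)=(0,1): 1·0+3·1=3≤22, 6·0+5·1=5≤8, objective 3.
(x,y)=(0,0): 1·0+3·0=0≤22, 6·0+5·0=0≤8, objective 0.
The best lattice point is (1,0), giving 5.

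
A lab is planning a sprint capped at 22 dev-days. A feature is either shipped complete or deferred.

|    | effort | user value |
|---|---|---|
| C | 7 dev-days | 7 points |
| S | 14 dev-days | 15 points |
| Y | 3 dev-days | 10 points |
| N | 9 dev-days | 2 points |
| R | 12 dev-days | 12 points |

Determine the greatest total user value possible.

29

Y + R: effort 3 + 12 = 15 ≤ 22, user value 10 + 12 = 22.
S + Y: effort 14 + 3 = 17 ≤ 22, user value 15 + 10 = 25.
C + Y + R: effort 7 + 3 + 12 = 22 ≤ 22, user value 7 + 10 + 12 = 29.
Best is C, Y, and R with total user value 29.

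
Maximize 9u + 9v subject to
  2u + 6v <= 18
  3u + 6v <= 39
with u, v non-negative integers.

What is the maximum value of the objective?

(u,v)=(9,0): 2·9+6·0=18≤18, 3·9+6·0=27≤39, objective 81.
(u,v)=(8,0): 2·8+6·0=16≤18, 3·8+6·0=24≤39, objective 72.
The best lattice point is (9,0), giving 81.

81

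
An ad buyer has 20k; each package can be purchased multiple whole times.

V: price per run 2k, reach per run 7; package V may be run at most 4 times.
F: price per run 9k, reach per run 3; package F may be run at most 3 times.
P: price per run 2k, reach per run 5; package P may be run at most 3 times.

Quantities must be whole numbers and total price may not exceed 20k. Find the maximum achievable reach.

43

Take 4×V and 3×P: price 14 ≤ 20, reach 4·7 + 3·5 = 43.
V has the best ratio (7/2) and is taken to its limit of 4; remaining capacity is filled optimally with the others.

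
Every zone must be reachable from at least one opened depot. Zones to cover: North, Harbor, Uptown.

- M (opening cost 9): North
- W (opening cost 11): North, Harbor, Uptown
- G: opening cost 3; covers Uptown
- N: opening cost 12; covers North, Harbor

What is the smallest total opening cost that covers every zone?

11

The greedy cost-per-new-zone heuristic would pick G and W for 14, but a cheaper cover exists.
W alone covers North, Harbor, Uptown — every zone.
Total opening cost: 11.
No cover costs less than 11.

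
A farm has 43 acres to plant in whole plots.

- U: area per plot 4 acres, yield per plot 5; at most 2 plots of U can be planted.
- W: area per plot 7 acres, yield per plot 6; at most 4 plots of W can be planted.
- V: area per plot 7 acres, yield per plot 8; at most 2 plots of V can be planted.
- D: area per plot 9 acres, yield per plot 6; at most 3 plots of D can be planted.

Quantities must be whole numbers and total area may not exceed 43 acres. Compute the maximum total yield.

44

2×U, 3×W, and 2×V: area 43 ≤ 43, yield 2·5 + 3·6 + 2·8 = 44.
2×U, 4×W, and 1×V: area 43 ≤ 43, yield 2·5 + 4·6 + 1·8 = 42.
Best is 44.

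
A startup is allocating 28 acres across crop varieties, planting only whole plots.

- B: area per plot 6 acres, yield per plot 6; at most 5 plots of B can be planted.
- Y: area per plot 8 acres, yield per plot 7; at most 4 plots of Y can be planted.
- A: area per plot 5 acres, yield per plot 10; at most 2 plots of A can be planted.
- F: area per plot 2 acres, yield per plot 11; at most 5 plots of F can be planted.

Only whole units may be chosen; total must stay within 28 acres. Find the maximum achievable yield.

This is a bounded integer knapsack.
Take 1×Y, 2×A, and 5×F: area 28 ≤ 28, yield 1·7 + 2·10 + 5·11 = 82.
F has the best ratio (11/2) and is taken to its limit of 5; remaining capacity is filled optimally with the others.

82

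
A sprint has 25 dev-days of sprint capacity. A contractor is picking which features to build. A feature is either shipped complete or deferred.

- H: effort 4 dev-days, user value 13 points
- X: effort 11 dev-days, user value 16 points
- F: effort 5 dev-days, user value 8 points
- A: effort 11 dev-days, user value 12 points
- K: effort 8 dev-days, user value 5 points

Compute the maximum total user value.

Allowing fractional choices, the relaxed optimum would be about 42.5, but features are indivisible.
H + F + A: effort 4 + 5 + 11 = 20 ≤ 25, user value 13 + 8 + 12 = 33.
H + X + F: effort 4 + 11 + 5 = 20 ≤ 25, user value 13 + 16 + 8 = 37.
H + X + K: effort 4 + 11 + 8 = 23 ≤ 25, user value 13 + 16 + 5 = 34.
Best is H, X, and F with total user value 37.

37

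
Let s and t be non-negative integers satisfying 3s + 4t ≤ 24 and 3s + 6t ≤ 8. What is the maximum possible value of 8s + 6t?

(s,t)=(2,0): 3·2+4·0=6≤24, 3·2+6·0=6≤8, objective 16.
(s,t)=(1,0): 3·1+4·0=3≤24, 3·1+6·0=3≤8, objective 8.
The best lattice point is (2,0), giving 16.

16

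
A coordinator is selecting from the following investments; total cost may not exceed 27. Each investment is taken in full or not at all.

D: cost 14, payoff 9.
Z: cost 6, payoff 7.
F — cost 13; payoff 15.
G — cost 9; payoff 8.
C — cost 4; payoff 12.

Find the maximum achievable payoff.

35

Take F, G, and C: cost 13 + 9 + 4 = 26 ≤ 27, payoff 15 + 8 + 12 = 35.
No other feasible combination does better.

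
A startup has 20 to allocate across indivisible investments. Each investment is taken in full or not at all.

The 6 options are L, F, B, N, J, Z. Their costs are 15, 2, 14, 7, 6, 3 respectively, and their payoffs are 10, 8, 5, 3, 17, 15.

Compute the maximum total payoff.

43

Allowing fractional choices, the relaxed optimum would be about 46.0, but investments are indivisible.
F + J + Z: cost 2 + 6 + 3 = 11 ≤ 20, payoff 8 + 17 + 15 = 40.
F + N + J + Z: cost 2 + 7 + 6 + 3 = 18 ≤ 20, payoff 8 + 3 + 17 + 15 = 43.
Best is F, N, J, and Z with total payoff 43.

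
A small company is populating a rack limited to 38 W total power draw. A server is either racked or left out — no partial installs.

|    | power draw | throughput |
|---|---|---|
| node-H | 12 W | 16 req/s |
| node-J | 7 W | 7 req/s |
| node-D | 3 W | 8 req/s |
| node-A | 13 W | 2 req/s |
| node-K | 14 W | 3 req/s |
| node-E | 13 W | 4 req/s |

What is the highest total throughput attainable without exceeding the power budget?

35

Allowing fractional choices, the relaxed optimum would be about 35.6, but servers are indivisible.
node-H + node-J + node-D + node-K: power draw 12 + 7 + 3 + 14 = 36 ≤ 38, throughput 16 + 7 + 8 + 3 = 34.
node-H + node-J + node-D + node-E: power draw 12 + 7 + 3 + 13 = 35 ≤ 38, throughput 16 + 7 + 8 + 4 = 35.
Best is node-H, node-J, node-D, and node-E with total throughput 35.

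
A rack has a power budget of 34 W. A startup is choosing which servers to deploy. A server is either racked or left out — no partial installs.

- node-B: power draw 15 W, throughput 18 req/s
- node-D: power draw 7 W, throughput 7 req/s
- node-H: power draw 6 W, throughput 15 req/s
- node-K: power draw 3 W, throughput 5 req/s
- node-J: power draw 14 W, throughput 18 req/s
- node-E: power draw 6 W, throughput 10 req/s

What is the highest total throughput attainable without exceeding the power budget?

node-B + node-D + node-H + node-E: power draw 15 + 7 + 6 + 6 = 34 ≤ 34, throughput 18 + 7 + 15 + 10 = 50.
node-D + node-H + node-J + node-E: power draw 7 + 6 + 14 + 6 = 33 ≤ 34, throughput 7 + 15 + 18 + 10 = 50.
The maximum throughput is 50; one optimal choice is node-D, node-H, node-J, and node-E.

50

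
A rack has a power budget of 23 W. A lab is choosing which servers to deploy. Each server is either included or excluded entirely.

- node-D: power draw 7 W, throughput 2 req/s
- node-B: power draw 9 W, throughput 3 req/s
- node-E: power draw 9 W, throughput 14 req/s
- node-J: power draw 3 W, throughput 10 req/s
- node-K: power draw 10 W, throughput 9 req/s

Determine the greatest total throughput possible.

Allowing fractional choices, the relaxed optimum would be about 33.3, but servers are indivisible.
node-B + node-E + node-J: power draw 9 + 9 + 3 = 21 ≤ 23, throughput 3 + 14 + 10 = 27.
node-E + node-J + node-K: power draw 9 + 3 + 10 = 22 ≤ 23, throughput 14 + 10 + 9 = 33.
Best is node-E, node-J, and node-K with total throughput 33.

33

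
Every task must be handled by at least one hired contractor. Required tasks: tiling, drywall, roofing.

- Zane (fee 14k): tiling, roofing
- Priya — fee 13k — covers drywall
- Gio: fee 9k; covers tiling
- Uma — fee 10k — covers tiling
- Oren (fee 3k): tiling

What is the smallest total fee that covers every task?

27

The greedy cost-per-new-task heuristic would pick Oren, Priya, and Zane for 30, but a cheaper cover exists.
Choose Zane and Priya: together they cover tiling, drywall, roofing — every task.
Total fee: 14 + 13 = 27.
No cover costs less than 27.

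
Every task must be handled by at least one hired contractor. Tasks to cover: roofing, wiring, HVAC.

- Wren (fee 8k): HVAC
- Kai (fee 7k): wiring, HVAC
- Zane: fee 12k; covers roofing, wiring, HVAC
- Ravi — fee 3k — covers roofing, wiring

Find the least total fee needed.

10

This is a weighted set-cover instance.
Choose Kai and Ravi: together they cover roofing, wiring, HVAC — every task.
Total fee: 7 + 3 = 10.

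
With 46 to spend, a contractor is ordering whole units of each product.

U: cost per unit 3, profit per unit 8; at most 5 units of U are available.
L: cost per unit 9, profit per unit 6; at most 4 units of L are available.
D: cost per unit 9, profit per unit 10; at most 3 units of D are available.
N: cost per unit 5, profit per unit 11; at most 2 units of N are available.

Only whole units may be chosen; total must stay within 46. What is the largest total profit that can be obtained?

Take 5×U, 2×D, and 2×N: cost 43 ≤ 46, profit 5·8 + 2·10 + 2·11 = 82.
U has the best ratio (8/3) and is taken to its limit of 5; remaining capacity is filled optimally with the others.

82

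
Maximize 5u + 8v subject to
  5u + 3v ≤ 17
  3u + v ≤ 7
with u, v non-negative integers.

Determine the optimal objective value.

Relaxing integrality, the LP optimum is 45.33 at (u,v) = (0, 5.67), which is not an integer point.
(u,v)=(0,5): 5·0+3·5=15≤17, 3·0+1·5=5≤7, objective 40.
(u,v)=(1,4): 5·1+3·4=17≤17, 3·1+1·4=7≤7, objective 37.
(u,v)=(0,4): 5·0+3·4=12≤17, 3·0+1·4=4≤7, objective 32.
Maximum is 40 at (u,v)=(0,5).

40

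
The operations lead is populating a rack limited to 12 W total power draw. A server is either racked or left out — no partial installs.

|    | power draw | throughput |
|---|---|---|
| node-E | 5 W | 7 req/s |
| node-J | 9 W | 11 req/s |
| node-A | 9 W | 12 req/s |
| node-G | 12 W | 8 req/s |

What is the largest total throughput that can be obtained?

12

Take node-A: power draw 9 ≤ 12, throughput 12.
No other feasible combination does better.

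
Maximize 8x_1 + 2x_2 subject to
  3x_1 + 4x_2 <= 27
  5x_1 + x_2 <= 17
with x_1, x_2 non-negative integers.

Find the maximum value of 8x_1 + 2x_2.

The continuous relaxation peaks at (2.41, 4.94) with value 29.18; rounding to a feasible lattice point costs some objective.
(x_1,x_2)=(3,2): 3·3+4·2=17≤27, 5·3+1·2=17≤17, objective 28.
(x_1,x_2)=(3,1): 3·3+4·1=13≤27, 5·3+1·1=16≤17, objective 26.
(x_1,x_2)=(2,5): 3·2+4·5=26≤27, 5·2+1·5=15≤17, objective 26.
No feasible integer point exceeds 28.

28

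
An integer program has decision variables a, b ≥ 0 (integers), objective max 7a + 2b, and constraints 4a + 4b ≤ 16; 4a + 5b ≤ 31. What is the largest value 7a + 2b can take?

28

(a,b)=(4,0): 4·4+4·0=16≤16, 4·4+5·0=16≤31, objective 28.
(a,b)=(3,1): 4·3+4·1=16≤16, 4·3+5·1=17≤31, objective 23.
(a,b)=(3,0): 4·3+4·0=12≤16, 4·3+5·0=12≤31, objective 21.
No feasible integer point exceeds 28.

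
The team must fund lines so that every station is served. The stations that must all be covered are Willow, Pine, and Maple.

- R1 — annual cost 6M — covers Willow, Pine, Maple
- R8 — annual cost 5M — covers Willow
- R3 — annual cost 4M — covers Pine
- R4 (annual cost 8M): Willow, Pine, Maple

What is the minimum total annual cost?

This is an integer covering problem.
R1 alone covers Willow, Pine, Maple — every station.
Total annual cost: 6.
No cover costs less than 6.

6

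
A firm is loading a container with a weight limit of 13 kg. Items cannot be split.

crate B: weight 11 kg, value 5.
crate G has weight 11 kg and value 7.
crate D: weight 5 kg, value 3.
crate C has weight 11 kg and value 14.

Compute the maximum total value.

crate G: weight 11 ≤ 13, value 7.
crate B: weight 11 ≤ 13, value 5.
crate C: weight 11 ≤ 13, value 14.
Best is crate C with total value 14.

14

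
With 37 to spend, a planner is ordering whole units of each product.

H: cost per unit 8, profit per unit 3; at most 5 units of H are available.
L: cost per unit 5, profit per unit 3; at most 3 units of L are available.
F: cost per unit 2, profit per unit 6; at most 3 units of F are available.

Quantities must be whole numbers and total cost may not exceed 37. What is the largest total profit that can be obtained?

F has the best ratio (6/2); taking only F gives at most 3×6 = 18 (stopped by the supply cap of 3).
Mixing does better — 2×H, 3×L, and 3×F: cost 37 ≤ 37, profit 2·3 + 3·3 + 3·6 = 33.

33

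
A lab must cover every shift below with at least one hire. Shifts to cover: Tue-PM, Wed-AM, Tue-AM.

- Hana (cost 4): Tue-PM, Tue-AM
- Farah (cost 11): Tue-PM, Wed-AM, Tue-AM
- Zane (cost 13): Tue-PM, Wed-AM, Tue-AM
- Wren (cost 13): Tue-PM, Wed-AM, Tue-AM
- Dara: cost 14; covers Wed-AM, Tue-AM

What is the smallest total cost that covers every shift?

11

This is an integer covering problem.
The greedy cost-per-new-shift heuristic would pick Hana and Farah for 15, but a cheaper cover exists.
Farah alone covers Tue-PM, Wed-AM, Tue-AM — every shift.
Total cost: 11.
No cover costs less than 11.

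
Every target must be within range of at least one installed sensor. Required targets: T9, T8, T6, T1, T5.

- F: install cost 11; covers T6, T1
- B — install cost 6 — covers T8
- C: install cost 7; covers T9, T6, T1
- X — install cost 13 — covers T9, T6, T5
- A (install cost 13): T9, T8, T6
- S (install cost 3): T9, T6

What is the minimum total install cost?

The greedy cost-per-new-target heuristic would pick S, B, C, and X for 29, but a cheaper cover exists.
Choose B, C, and X: together they cover T9, T8, T6, T1, T5 — every target.
Total install cost: 6 + 7 + 13 = 26.
No cover costs less than 26.

26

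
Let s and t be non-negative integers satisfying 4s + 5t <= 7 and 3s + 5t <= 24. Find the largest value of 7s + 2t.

Relaxing integrality, the LP optimum is 12.25 at (s,t) = (1.75, 0), which is not an integer point.
(s,t)=(1,0): 4·1+5·0=4≤7, 3·1+5·0=3≤24, objective 7.
(s,t)=(0,1): 4·0+5·1=5≤7, 3·0+5·1=5≤24, objective 2.
The best lattice point is (1,0), giving 7.

7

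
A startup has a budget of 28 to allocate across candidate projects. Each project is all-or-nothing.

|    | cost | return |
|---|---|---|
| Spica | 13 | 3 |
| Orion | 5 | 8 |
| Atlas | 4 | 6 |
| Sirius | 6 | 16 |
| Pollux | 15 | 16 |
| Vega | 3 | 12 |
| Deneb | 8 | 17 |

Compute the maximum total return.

Take Orion, Atlas, Sirius, Vega, and Deneb: cost 5 + 4 + 6 + 3 + 8 = 26 ≤ 28, return 8 + 6 + 16 + 12 + 17 = 59.
No other feasible combination does better.

59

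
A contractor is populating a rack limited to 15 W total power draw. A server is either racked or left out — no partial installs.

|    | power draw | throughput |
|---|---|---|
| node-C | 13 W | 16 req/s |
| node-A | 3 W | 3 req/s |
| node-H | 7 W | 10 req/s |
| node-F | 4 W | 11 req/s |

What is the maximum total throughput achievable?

node-H + node-F: power draw 7 + 4 = 11 ≤ 15, throughput 10 + 11 = 21.
node-A + node-H + node-F: power draw 3 + 7 + 4 = 14 ≤ 15, throughput 3 + 10 + 11 = 24.
Best is node-A, node-H, and node-F with total throughput 24.

24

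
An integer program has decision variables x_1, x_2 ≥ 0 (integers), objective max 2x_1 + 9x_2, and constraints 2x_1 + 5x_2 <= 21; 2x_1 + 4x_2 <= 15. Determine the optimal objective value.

29

The continuous relaxation peaks at (0, 3.75) with value 33.75; rounding to a feasible lattice point costs some objective.
(x_1,x_2)=(1,3) is feasible, giving 29.
(x_1,x_2)=(0,3) is feasible, giving 27.
(x_1,x_2)=(2,2) is feasible, giving 22.
No feasible integer point exceeds 29.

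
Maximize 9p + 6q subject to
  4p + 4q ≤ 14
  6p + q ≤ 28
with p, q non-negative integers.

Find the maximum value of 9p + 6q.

(p,q)=(3,0) is feasible, giving 27.
(p,q)=(2,1) is feasible, giving 24.
The best lattice point is (3,0), giving 27.

27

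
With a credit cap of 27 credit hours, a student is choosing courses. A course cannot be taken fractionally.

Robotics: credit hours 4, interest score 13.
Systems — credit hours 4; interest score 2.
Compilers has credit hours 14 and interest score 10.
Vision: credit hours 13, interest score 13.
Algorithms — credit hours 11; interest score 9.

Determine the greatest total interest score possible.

Allowing fractional choices, the relaxed optimum would be about 34.2, but courses are indivisible.
Robotics + Systems + Vision: credit hours 4 + 4 + 13 = 21 ≤ 27, interest score 13 + 2 + 13 = 28.
Robotics + Systems + Compilers: credit hours 4 + 4 + 14 = 22 ≤ 27, interest score 13 + 2 + 10 = 25.
Robotics + Vision: credit hours 4 + 13 = 17 ≤ 27, interest score 13 + 13 = 26.
Best is Robotics, Systems, and Vision with total interest score 28.

28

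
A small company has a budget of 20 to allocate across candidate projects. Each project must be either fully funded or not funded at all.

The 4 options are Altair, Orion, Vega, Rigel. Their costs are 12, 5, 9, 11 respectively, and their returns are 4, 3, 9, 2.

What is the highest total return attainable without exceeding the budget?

Take Orion and Vega: cost 5 + 9 = 14 ≤ 20, return 3 + 9 = 12.
No other feasible combination does better.

12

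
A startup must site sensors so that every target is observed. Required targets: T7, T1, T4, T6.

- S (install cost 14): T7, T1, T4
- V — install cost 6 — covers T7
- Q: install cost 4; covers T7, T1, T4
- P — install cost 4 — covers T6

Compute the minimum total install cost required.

Choose Q and P: together they cover T7, T1, T4, T6 — every target.
Total install cost: 4 + 4 = 8.
No cover costs less than 8.

8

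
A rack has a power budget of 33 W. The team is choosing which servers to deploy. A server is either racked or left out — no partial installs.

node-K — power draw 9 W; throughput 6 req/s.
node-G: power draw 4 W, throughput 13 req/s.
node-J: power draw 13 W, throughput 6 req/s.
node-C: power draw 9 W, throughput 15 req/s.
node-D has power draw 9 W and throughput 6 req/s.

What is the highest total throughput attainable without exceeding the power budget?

This is an integer program with binary decision variables.
Allowing fractional choices, the relaxed optimum would be about 40.9, but servers are indivisible.
node-K + node-G + node-C + node-D: power draw 9 + 4 + 9 + 9 = 31 ≤ 33, throughput 6 + 13 + 15 + 6 = 40.
node-K + node-G + node-C: power draw 9 + 4 + 9 = 22 ≤ 33, throughput 6 + 13 + 15 = 34.
Best is node-K, node-G, node-C, and node-D with total throughput 40.

40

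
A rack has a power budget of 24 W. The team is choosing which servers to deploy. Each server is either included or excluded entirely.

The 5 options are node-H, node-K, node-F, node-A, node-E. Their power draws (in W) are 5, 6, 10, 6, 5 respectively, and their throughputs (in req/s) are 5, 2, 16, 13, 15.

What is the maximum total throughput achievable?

44

Allowing fractional choices, the relaxed optimum would be about 47.0, but servers are indivisible.
node-H + node-F + node-E: power draw 5 + 10 + 5 = 20 ≤ 24, throughput 5 + 16 + 15 = 36.
node-F + node-A + node-E: power draw 10 + 6 + 5 = 21 ≤ 24, throughput 16 + 13 + 15 = 44.
node-H + node-K + node-A + node-E: power draw 5 + 6 + 6 + 5 = 22 ≤ 24, throughput 5 + 2 + 13 + 15 = 35.
Best is node-F, node-A, and node-E with total throughput 44.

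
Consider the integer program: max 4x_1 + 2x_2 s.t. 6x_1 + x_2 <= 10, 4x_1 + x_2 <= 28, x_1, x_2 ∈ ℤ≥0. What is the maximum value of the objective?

(x_1,x_2)=(0,10) is feasible, giving 20.
(x_1,x_2)=(0,9) is feasible, giving 18.
Maximum is 20 at (x_1,x_2)=(0,10).

20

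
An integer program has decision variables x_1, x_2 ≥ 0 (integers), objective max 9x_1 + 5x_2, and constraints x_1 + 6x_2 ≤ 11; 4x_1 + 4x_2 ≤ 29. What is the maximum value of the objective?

63

The continuous relaxation peaks at (7.25, 0) with value 65.25; rounding to a feasible lattice point costs some objective.
(x_1,x_2)=(7,0): 1·7+6·0=7≤11, 4·7+4·0=28≤29, objective 63.
(x_1,x_2)=(6,0): 1·6+6·0=6≤11, 4·6+4·0=24≤29, objective 54.
The best lattice point is (7,0), giving 63.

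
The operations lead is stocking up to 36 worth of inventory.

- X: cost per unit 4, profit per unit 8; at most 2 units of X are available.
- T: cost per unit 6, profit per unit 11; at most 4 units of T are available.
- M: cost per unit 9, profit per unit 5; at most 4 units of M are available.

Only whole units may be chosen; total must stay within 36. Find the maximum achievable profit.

X has the best ratio (8/4); taking only X gives at most 2×8 = 16 (stopped by the supply cap of 2).
Mixing does better — 2×X and 4×T: cost 32 ≤ 36, profit 2·8 + 4·11 = 60.

60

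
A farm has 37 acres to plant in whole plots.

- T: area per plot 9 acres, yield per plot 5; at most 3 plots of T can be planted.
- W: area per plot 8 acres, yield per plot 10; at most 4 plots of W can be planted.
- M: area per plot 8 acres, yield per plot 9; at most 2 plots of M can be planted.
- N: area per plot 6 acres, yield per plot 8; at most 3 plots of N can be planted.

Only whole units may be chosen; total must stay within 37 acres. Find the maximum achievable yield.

Take 3×W and 2×N: area 36 ≤ 37, yield 3·10 + 2·8 = 46.
No other integer combination yields more.

46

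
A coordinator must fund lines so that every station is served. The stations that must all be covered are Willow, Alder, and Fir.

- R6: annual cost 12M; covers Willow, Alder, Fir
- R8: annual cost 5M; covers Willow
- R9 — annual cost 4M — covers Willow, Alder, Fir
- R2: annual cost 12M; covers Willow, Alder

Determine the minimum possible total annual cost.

This is a weighted set-cover instance.
R9 alone covers Willow, Alder, Fir — every station.
Total annual cost: 4.
No cover costs less than 4.

4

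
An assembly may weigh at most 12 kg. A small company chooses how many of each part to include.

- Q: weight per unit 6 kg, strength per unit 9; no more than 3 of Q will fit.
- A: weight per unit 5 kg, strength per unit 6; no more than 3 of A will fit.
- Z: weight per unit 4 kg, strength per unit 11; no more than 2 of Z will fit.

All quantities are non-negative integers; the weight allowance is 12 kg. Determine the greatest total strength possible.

22

Z has the best ratio (11/4); taking only Z gives at most 2×11 = 22 (stopped by the supply cap of 2).
Optimal: 2×Z: weight 8 ≤ 12, strength 2·11 = 22.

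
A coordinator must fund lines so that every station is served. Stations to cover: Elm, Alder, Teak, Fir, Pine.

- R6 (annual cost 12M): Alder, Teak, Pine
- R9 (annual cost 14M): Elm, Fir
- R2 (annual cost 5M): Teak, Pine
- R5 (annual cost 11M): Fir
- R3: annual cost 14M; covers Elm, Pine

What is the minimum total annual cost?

The greedy cost-per-new-station heuristic would pick R2, R9, and R6 for 31, but a cheaper cover exists.
Choose R6 and R9: together they cover Elm, Alder, Teak, Fir, Pine — every station.
Total annual cost: 12 + 14 = 26.
No cover costs less than 26.

26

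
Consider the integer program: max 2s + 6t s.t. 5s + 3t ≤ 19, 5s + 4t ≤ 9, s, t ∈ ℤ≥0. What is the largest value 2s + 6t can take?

12

The continuous relaxation peaks at (0, 2.25) with value 13.50; rounding to a feasible lattice point costs some objective.
(s,t)=(0,2): 5·0+3·2=6≤19, 5·0+4·2=8≤9, objective 12.
(s,t)=(1,1): 5·1+3·1=8≤19, 5·1+4·1=9≤9, objective 8.
(s,t)=(0,1): 5·0+3·1=3≤19, 5·0+4·1=4≤9, objective 6.
No feasible integer point exceeds 12.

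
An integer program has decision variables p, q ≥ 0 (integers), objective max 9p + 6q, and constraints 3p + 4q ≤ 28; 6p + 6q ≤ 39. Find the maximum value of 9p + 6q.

54

(p,q)=(6,0): 3·6+4·0=18≤28, 6·6+6·0=36≤39, objective 54.
(p,q)=(5,1): 3·5+4·1=19≤28, 6·5+6·1=36≤39, objective 51.
No feasible integer point exceeds 54.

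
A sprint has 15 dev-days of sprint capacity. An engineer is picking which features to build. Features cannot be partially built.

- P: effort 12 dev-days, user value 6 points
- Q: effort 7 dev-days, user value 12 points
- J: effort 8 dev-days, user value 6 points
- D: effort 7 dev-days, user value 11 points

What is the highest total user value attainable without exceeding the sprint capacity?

This is an integer program with binary decision variables.
Take Q and D: effort 7 + 7 = 14 ≤ 15, user value 12 + 11 = 23.
No other feasible combination does better.

23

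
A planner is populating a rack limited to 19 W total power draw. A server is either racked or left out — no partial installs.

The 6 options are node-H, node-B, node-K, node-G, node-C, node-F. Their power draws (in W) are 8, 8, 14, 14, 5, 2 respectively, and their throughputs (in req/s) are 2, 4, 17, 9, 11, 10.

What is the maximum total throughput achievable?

This is a 0-1 knapsack instance.
Allowing fractional choices, the relaxed optimum would be about 35.6, but servers are indivisible.
node-K + node-C: power draw 14 + 5 = 19 ≤ 19, throughput 17 + 11 = 28.
node-K + node-F: power draw 14 + 2 = 16 ≤ 19, throughput 17 + 10 = 27.
Best is node-K and node-C with total throughput 28.

28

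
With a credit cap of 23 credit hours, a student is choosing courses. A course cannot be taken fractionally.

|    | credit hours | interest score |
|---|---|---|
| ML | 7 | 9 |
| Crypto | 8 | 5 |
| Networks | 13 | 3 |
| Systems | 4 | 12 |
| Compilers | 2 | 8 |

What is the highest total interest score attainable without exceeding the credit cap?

This is an integer program with binary decision variables.
Allowing fractional choices, the relaxed optimum would be about 34.5, but courses are indivisible.
ML + Crypto + Systems + Compilers: credit hours 7 + 8 + 4 + 2 = 21 ≤ 23, interest score 9 + 5 + 12 + 8 = 34.
ML + Systems + Compilers: credit hours 7 + 4 + 2 = 13 ≤ 23, interest score 9 + 12 + 8 = 29.
Best is ML, Crypto, Systems, and Compilers with total interest score 34.

34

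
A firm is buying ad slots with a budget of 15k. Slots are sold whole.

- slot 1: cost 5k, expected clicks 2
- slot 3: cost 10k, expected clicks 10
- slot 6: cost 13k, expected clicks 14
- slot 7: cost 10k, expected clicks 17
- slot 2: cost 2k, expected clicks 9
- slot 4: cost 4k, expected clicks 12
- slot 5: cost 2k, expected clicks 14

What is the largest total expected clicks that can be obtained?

40

Treat it as a binary knapsack problem.
slot 7 + slot 2 + slot 5: cost 10 + 2 + 2 = 14 ≤ 15, expected clicks 17 + 9 + 14 = 40.
slot 1 + slot 2 + slot 4 + slot 5: cost 5 + 2 + 4 + 2 = 13 ≤ 15, expected clicks 2 + 9 + 12 + 14 = 37.
Best is slot 7, slot 2, and slot 5 with total expected clicks 40.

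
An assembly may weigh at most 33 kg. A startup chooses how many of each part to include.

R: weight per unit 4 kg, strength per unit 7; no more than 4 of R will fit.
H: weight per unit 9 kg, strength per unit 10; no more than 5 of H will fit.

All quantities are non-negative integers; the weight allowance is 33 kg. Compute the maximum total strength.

41

R has the best ratio (7/4); taking only R gives at most 4×7 = 28 (stopped by the supply cap of 4).
Mixing does better — 3×R and 2×H: weight 30 ≤ 33, strength 3·7 + 2·10 = 41.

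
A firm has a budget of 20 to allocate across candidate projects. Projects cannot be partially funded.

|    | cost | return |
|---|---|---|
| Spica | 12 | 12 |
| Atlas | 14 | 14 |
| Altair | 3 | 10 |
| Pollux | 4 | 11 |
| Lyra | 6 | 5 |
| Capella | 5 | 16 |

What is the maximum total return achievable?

This is an integer program with binary decision variables.
Take Altair, Pollux, Lyra, and Capella: cost 3 + 4 + 6 + 5 = 18 ≤ 20, return 10 + 11 + 5 + 16 = 42.
No other feasible combination does better.

42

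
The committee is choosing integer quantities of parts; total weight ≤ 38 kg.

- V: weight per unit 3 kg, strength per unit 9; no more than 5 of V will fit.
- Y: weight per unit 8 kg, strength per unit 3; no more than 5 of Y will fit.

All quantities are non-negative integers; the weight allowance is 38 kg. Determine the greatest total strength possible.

5×V and 1×Y: weight 23 ≤ 38, strength 5·9 + 1·3 = 48.
5×V and 2×Y: weight 31 ≤ 38, strength 5·9 + 2·3 = 51.
Best is 51.

51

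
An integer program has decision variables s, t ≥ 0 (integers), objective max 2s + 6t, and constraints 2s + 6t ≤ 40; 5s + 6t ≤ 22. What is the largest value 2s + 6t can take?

18

The continuous relaxation peaks at (0, 3.67) with value 22.00; rounding to a feasible lattice point costs some objective.
(s,t)=(0,3): 2·0+6·3=18≤40, 5·0+6·3=18≤22, objective 18.
(s,t)=(1,2): 2·1+6·2=14≤40, 5·1+6·2=17≤22, objective 14.
(s,t)=(0,2): 2·0+6·2=12≤40, 5·0+6·2=12≤22, objective 12.
The best lattice point is (0,3), giving 18.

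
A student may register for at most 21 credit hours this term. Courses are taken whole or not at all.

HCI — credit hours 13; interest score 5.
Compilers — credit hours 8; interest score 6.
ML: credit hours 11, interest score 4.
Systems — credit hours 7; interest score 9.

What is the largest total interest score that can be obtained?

Take Compilers and Systems: credit hours 8 + 7 = 15 ≤ 21, interest score 6 + 9 = 15.
No other feasible combination does better.

15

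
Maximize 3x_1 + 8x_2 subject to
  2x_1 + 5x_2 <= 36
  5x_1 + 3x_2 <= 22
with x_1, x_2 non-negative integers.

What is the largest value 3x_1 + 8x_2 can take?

56

Relaxing integrality, the LP optimum is 57.60 at (x_1,x_2) = (0, 7.2), which is not an integer point.
(x_1,x_2)=(0,7): 2·0+5·7=35≤36, 5·0+3·7=21≤22, objective 56.
(x_1,x_2)=(0,6): 2·0+5·6=30≤36, 5·0+3·6=18≤22, objective 48.
Maximum is 56 at (x_1,x_2)=(0,7).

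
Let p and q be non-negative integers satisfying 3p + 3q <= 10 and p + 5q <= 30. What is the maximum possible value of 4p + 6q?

18

Relaxing integrality, the LP optimum is 20.00 at (p,q) = (0, 3.33), which is not an integer point.
(p,q)=(0,3): 3·0+3·3=9≤10, 1·0+5·3=15≤30, objective 18.
(p,q)=(1,2): 3·1+3·2=9≤10, 1·1+5·2=11≤30, objective 16.
(p,q)=(0,2): 3·0+3·2=6≤10, 1·0+5·2=10≤30, objective 12.
No feasible integer point exceeds 18.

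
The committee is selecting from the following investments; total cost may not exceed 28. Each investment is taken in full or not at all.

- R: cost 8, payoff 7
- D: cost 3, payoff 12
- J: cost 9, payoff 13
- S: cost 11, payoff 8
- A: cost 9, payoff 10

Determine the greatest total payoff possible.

R + D + J: cost 8 + 3 + 9 = 20 ≤ 28, payoff 7 + 12 + 13 = 32.
D + J + S: cost 3 + 9 + 11 = 23 ≤ 28, payoff 12 + 13 + 8 = 33.
D + J + A: cost 3 + 9 + 9 = 21 ≤ 28, payoff 12 + 13 + 10 = 35.
Best is D, J, and A with total payoff 35.

35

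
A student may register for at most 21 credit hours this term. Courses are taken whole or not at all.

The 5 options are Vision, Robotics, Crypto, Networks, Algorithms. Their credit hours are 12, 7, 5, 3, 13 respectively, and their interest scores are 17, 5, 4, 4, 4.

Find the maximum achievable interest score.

Allowing fractional choices, the relaxed optimum would be about 25.7, but courses are indivisible.
Vision + Crypto + Networks: credit hours 12 + 5 + 3 = 20 ≤ 21, interest score 17 + 4 + 4 = 25.
Vision + Robotics: credit hours 12 + 7 = 19 ≤ 21, interest score 17 + 5 = 22.
Best is Vision, Crypto, and Networks with total interest score 25.

25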